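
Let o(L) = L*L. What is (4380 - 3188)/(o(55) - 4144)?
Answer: -1192/1119 ≈ -1.0652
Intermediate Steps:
o(L) = L²
(4380 - 3188)/(o(55) - 4144) = (4380 - 3188)/(55² - 4144) = 1192/(3025 - 4144) = 1192/(-1119) = 1192*(-1/1119) = -1192/1119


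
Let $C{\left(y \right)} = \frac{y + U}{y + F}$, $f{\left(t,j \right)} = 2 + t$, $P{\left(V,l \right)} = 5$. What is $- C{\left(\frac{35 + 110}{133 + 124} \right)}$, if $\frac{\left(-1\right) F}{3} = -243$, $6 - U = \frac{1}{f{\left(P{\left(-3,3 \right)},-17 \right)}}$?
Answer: $- \frac{5776}{656243} \approx -0.0088016$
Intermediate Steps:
$U = \frac{41}{7}$ ($U = 6 - \frac{1}{2 + 5} = 6 - \frac{1}{7} = \frac{41}{7} \approx 5.8571$)
$F = 729$ ($F = \left(-3\right) \left(-243\right) = 729$)
$C{\left(y \right)} = \frac{\frac{41}{7} + y}{729 + y}$ ($C{\left(y \right)} = \frac{y + \frac{41}{7}}{y + 729} = \frac{\frac{41}{7} + y}{729 + y}$)
$- C{\left(\frac{35 + 110}{133 + 124} \right)} = - \frac{\frac{41}{7} + \frac{35 + 110}{133 + 124}}{729 + \frac{35 + 110}{133 + 124}} = - \frac{\frac{41}{7} + \frac{145}{257}}{729 + \frac{145}{257}} = - \frac{11552}{\frac{187498}{257} \cdot 1799} = - \frac{257 \cdot 11552}{187498 \cdot 1799} = \left(-1\right) \frac{5776}{656243} = - \frac{5776}{656243}$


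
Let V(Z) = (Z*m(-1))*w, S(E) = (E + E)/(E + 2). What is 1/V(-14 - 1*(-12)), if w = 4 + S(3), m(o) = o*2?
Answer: 5/104 ≈ 0.048077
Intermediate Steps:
m(o) = 2*o
S(E) = 2*E/(2 + E) (S(E) = (2*E)/(2 + E) = 2*E/(2 + E))
w = 26/5 (w = 4 + 2*3/(2 + 3) = 4 + 2*3/5 = 4 + 2*3*(⅕) = 4 + 6/5 = 26/5 ≈ 5.2000)
V(Z) = -52*Z/5 (V(Z) = (Z*(2*(-1)))*(26/5) = (Z*(-2))*(26/5) = -2*Z*(26/5) = -52*Z/5)
1/V(-14 - 1*(-12)) = 1/(-52*(-14 - 1*(-12))/5) = 1/(-52*(-14 + 12)/5) = 1/(-52/5*(-2)) = 1/(104/5) = 5/104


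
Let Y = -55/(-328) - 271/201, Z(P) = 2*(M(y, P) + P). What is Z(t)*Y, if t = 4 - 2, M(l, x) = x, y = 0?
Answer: -77833/8241 ≈ -9.4446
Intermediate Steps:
t = 2
Z(P) = 4*P (Z(P) = 2*(P + P) = 2*(2*P) = 4*P)
Y = -77833/65928 (Y = -55*(-1/328) - 271*1/201 = 55/328 - 271/201 = -77833/65928 ≈ -1.1806)
Z(t)*Y = (4*2)*(-77833/65928) = 8*(-77833/65928) = -77833/8241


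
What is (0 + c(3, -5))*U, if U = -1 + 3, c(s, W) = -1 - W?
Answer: 8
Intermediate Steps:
U = 2
(0 + c(3, -5))*U = (0 + (-1 - 1*(-5)))*2 = (0 + (-1 + 5))*2 = (0 + 4)*2 = 4*2 = 8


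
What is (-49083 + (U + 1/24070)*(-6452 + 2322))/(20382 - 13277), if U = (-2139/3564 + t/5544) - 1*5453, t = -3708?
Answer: 32136738903329/10158430590 ≈ 3163.6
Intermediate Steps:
U = -45357701/8316 (U = (-2139/3564 - 3708/5544) - 1*5453 = (-2139*1/3564 - 3708*1/5544) - 5453 = (-713/1188 - 103/154) - 5453 = -10553/8316 - 5453 = -45357701/8316 ≈ -5454.3)
(-49083 + (U + 1/24070)*(-6452 + 2322))/(20382 - 13277) = (-49083 + (-45357701/8316 + 1/24070)*(-6452 + 2322))/(20382 - 13277) = (-49083 + (-45357701/8316 + 1/24070)*(-4130))/7105 = (-49083 - 545879927377/100083060*(-4130))*(1/7105) = (-49083 + 32206915715243/1429758)*(1/7105) = (32136738903329/1429758)*(1/7105) = 32136738903329/10158430590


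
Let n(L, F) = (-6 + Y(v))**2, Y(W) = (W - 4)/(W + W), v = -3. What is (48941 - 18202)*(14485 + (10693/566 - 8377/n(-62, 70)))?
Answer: 206973370858569/476006 ≈ 4.3481e+8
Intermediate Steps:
Y(W) = (-4 + W)/(2*W) (Y(W) = (-4 + W)/((2*W)) = (-4 + W)*(1/(2*W)) = (-4 + W)/(2*W))
n(L, F) = 841/36 (n(L, F) = (-6 + (1/2)*(-4 - 3)/(-3))**2 = (-6 + (1/2)*(-1/3)*(-7))**2 = (-6 + 7/6)**2 = (-29/6)**2 = 841/36)
(48941 - 18202)*(14485 + (10693/566 - 8377/n(-62, 70))) = (48941 - 18202)*(14485 + (10693/566 - 8377/841/36)) = 30739*(14485 + (10693*(1/566) - 8377*36/841)) = 30739*(14485 + (10693/566 - 301572/841)) = 30739*(14485 - 161696939/476006) = 30739*(6733249971/476006) = 206973370858569/476006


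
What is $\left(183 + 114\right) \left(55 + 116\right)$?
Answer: $50787$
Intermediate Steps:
$\left(183 + 114\right) \left(55 + 116\right) = 297 \cdot 171 = 50787$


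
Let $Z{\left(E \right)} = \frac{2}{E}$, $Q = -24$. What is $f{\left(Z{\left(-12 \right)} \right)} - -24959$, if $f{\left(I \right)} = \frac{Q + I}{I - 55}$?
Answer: $\frac{8261574}{331} \approx 24959.0$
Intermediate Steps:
$f{\left(I \right)} = \frac{-24 + I}{-55 + I}$ ($f{\left(I \right)} = \frac{-24 + I}{I - 55} = \frac{-24 + I}{-55 + I}$)
$f{\left(Z{\left(-12 \right)} \right)} - -24959 = \frac{-24 + \frac{2}{-12}}{-55 + \frac{2}{-12}} - -24959 = \frac{-24 + 2 \left(- \frac{1}{12}\right)}{-55 + 2 \left(- \frac{1}{12}\right)} + 24959 = \frac{-24 - \frac{1}{6}}{-55 - \frac{1}{6}} + 24959 = \frac{1}{- \frac{331}{6}} \left(- \frac{145}{6}\right) + 24959 = \left(- \frac{6}{331}\right) \left(- \frac{145}{6}\right) + 24959 = \frac{145}{331} + 24959 = \frac{8261574}{331}$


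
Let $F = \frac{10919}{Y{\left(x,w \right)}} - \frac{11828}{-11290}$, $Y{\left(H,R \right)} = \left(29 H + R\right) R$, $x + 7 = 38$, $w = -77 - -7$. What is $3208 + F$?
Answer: $\frac{210231221293}{65515870} \approx 3208.9$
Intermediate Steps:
$w = -70$ ($w = -77 + 7 = -70$)
$x = 31$ ($x = -7 + 38 = 31$)
$Y{\left(H,R \right)} = R \left(R + 29 H\right)$ ($Y{\left(H,R \right)} = \left(R + 29 H\right) R = R \left(R + 29 H\right)$)
$F = \frac{56310333}{65515870}$ ($F = \frac{10919}{\left(-70\right) \left(-70 + 29 \cdot 31\right)} - \frac{11828}{-11290} = \frac{10919}{\left(-70\right) \left(-70 + 899\right)} - - \frac{5914}{5645} = \frac{10919}{\left(-70\right) 829} + \frac{5914}{5645} = \frac{10919}{-58030} + \frac{5914}{5645} = 10919 \left(- \frac{1}{58030}\right) + \frac{5914}{5645} = - \frac{10919}{58030} + \frac{5914}{5645} = \frac{56310333}{65515870} \approx 0.85949$)
$3208 + F = 3208 + \frac{56310333}{65515870} = \frac{210231221293}{65515870}$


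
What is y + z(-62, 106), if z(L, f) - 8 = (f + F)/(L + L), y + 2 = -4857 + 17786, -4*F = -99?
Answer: 6415237/496 ≈ 12934.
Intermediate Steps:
F = 99/4 (F = -¼*(-99) = 99/4 ≈ 24.750)
y = 12927 (y = -2 + (-4857 + 17786) = -2 + 12929 = 12927)
z(L, f) = 8 + (99/4 + f)/(2*L) (z(L, f) = 8 + (f + 99/4)/(L + L) = 8 + (99/4 + f)/((2*L)) = 8 + (99/4 + f)*(1/(2*L)) = 8 + (99/4 + f)/(2*L))
y + z(-62, 106) = 12927 + (⅛)*(99 + 4*106 + 64*(-62))/(-62) = 12927 + (⅛)*(-1/62)*(99 + 424 - 3968) = 12927 + (⅛)*(-1/62)*(-3445) = 12927 + 3445/496 = 6415237/496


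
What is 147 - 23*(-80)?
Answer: 1987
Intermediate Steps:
147 - 23*(-80) = 147 + 1840 = 1987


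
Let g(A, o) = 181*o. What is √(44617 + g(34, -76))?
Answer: 9*√381 ≈ 175.67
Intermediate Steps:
√(44617 + g(34, -76)) = √(44617 + 181*(-76)) = √(44617 - 13756) = √30861 = 9*√381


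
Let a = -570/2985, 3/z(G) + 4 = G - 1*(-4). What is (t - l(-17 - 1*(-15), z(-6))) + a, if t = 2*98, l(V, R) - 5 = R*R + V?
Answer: 153277/796 ≈ 192.56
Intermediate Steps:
z(G) = 3/G (z(G) = 3/(-4 + (G - 1*(-4))) = 3/(-4 + (G + 4)) = 3/(-4 + (4 + G)) = 3/G)
l(V, R) = 5 + V + R² (l(V, R) = 5 + (R*R + V) = 5 + (R² + V) = 5 + (V + R²) = 5 + V + R²)
t = 196
a = -38/199 (a = -570*1/2985 = -38/199 ≈ -0.19095)
(t - l(-17 - 1*(-15), z(-6))) + a = (196 - (5 + (-17 - 1*(-15)) + (3/(-6))²)) - 38/199 = (196 - (5 + (-17 + 15) + (3*(-⅙))²)) - 38/199 = (196 - (5 - 2 + (-½)²)) - 38/199 = (196 - (5 - 2 + ¼)) - 38/199 = (196 - 1*13/4) - 38/199 = (196 - 13/4) - 38/199 = 771/4 - 38/199 = 153277/796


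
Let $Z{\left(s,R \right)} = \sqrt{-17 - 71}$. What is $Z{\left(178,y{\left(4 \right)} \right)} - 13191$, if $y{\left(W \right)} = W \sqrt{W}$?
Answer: $-13191 + 2 i \sqrt{22} \approx -13191.0 + 9.3808 i$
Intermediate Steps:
$y{\left(W \right)} = W^{\frac{3}{2}}$
$Z{\left(s,R \right)} = 2 i \sqrt{22}$ ($Z{\left(s,R \right)} = \sqrt{-88} = 2 i \sqrt{22}$)
$Z{\left(178,y{\left(4 \right)} \right)} - 13191 = 2 i \sqrt{22} - 13191 = -13191 + 2 i \sqrt{22}$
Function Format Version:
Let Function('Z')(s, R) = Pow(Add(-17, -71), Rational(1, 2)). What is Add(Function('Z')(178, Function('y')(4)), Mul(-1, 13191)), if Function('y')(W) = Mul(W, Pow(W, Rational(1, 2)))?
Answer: Add(-13191, Mul(2, I, Pow(22, Rational(1, 2)))) ≈ Add(-13191., Mul(9.3808, I))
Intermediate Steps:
Function('y')(W) = Pow(W, Rational(3, 2))
Function('Z')(s, R) = Mul(2, I, Pow(22, Rational(1, 2))) (Function('Z')(s, R) = Pow(-88, Rational(1, 2)) = Mul(2, I, Pow(22, Rational(1, 2))))
Add(Function('Z')(178, Function('y')(4)), Mul(-1, 13191)) = Add(Mul(2, I, Pow(22, Rational(1, 2))), Mul(-1, 13191)) = Add(Mul(2, I, Pow(22, Rational(1, 2))), -13191) = Add(-13191, Mul(2, I, Pow(22, Rational(1, 2))))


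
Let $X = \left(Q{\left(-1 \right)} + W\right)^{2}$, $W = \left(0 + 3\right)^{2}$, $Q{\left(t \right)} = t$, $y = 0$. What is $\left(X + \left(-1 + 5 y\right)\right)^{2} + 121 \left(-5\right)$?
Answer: $3364$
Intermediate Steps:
$W = 9$ ($W = 3^{2} = 9$)
$X = 64$ ($X = \left(-1 + 9\right)^{2} = 8^{2} = 64$)
$\left(X + \left(-1 + 5 y\right)\right)^{2} + 121 \left(-5\right) = \left(64 + \left(-1 + 5 \cdot 0\right)\right)^{2} + 121 \left(-5\right) = \left(64 + \left(-1 + 0\right)\right)^{2} - 605 = \left(64 - 1\right)^{2} - 605 = 63^{2} - 605 = 3969 - 605 = 3364$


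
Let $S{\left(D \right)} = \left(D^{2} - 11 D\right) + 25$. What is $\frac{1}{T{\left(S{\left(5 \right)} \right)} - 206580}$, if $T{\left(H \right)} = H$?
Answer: $- \frac{1}{206585} \approx -4.8406 \cdot 10^{-6}$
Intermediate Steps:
$S{\left(D \right)} = 25 + D^{2} - 11 D$
$\frac{1}{T{\left(S{\left(5 \right)} \right)} - 206580} = \frac{1}{\left(25 + 5^{2} - 55\right) - 206580} = \frac{1}{\left(25 + 25 - 55\right) - 206580} = \frac{1}{-5 - 206580} = \frac{1}{-206585} = - \frac{1}{206585}$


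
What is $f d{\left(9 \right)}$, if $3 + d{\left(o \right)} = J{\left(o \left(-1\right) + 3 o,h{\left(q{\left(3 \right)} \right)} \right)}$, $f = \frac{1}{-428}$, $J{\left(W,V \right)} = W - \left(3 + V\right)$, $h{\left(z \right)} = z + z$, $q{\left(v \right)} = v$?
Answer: $- \frac{3}{214} \approx -0.014019$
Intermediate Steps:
$h{\left(z \right)} = 2 z$
$J{\left(W,V \right)} = -3 + W - V$
$f = - \frac{1}{428} \approx -0.0023364$
$d{\left(o \right)} = -12 + 2 o$ ($d{\left(o \right)} = -3 - \left(3 + 6 - 3 o - o \left(-1\right)\right) = -3 - \left(9 - 2 o\right) = -3 + \left(-9 + 2 o\right) = -12 + 2 o$)
$f d{\left(9 \right)} = - \frac{-12 + 2 \cdot 9}{428} = - \frac{-12 + 18}{428} = \left(- \frac{1}{428}\right) 6 = - \frac{3}{214}$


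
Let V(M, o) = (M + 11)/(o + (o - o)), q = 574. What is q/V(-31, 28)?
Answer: -4018/5 ≈ -803.60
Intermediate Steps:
V(M, o) = (11 + M)/o (V(M, o) = (11 + M)/(o + 0) = (11 + M)/o)
q/V(-31, 28) = 574/(((11 - 31)/28)) = 574/(((1/28)*(-20))) = 574/(-5/7) = 574*(-7/5) = -4018/5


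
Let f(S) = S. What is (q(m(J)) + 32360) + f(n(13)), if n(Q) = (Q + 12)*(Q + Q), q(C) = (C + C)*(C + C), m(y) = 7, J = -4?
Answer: 33206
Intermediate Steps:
q(C) = 4*C² (q(C) = (2*C)*(2*C) = 4*C²)
n(Q) = 2*Q*(12 + Q) (n(Q) = (12 + Q)*(2*Q) = 2*Q*(12 + Q))
(q(m(J)) + 32360) + f(n(13)) = (4*7² + 32360) + 2*13*(12 + 13) = (4*49 + 32360) + 2*13*25 = (196 + 32360) + 650 = 32556 + 650 = 33206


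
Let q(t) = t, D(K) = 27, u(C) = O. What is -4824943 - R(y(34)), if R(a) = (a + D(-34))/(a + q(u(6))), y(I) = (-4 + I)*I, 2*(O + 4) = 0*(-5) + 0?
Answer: -4902143135/1016 ≈ -4.8249e+6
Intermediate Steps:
O = -4 (O = -4 + (0*(-5) + 0)/2 = -4 + (0 + 0)/2 = -4 + (½)*0 = -4 + 0 = -4)
u(C) = -4
y(I) = I*(-4 + I)
R(a) = (27 + a)/(-4 + a) (R(a) = (a + 27)/(a - 4) = (27 + a)/(-4 + a))
-4824943 - R(y(34)) = -4824943 - (27 + 34*(-4 + 34))/(-4 + 34*(-4 + 34)) = -4824943 - (27 + 34*30)/(-4 + 34*30) = -4824943 - (27 + 1020)/(-4 + 1020) = -4824943 - 1047/1016 = -4902143135/1016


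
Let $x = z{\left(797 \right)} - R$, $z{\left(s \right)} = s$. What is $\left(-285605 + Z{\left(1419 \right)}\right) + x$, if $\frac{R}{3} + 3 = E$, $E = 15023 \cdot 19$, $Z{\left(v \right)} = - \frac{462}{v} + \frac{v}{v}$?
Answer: $- \frac{49067701}{43} \approx -1.1411 \cdot 10^{6}$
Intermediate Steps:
$Z{\left(v \right)} = 1 - \frac{462}{v}$ ($Z{\left(v \right)} = - \frac{462}{v} + 1 = 1 - \frac{462}{v}$)
$E = 285437$
$R = 856302$ ($R = -9 + 3 \cdot 285437 = -9 + 856311 = 856302$)
$x = -855505$ ($x = 797 - 856302 = -855505$)
$\left(-285605 + Z{\left(1419 \right)}\right) + x = \left(-285605 + \frac{-462 + 1419}{1419}\right) - 855505 = \left(-285605 + \frac{1}{1419} \cdot 957\right) - 855505 = \left(-285605 + \frac{29}{43}\right) - 855505 = - \frac{12280986}{43} - 855505 = - \frac{49067701}{43}$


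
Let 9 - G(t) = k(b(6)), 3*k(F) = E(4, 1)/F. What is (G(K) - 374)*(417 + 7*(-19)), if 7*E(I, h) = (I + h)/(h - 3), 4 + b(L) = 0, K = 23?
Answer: -4354075/42 ≈ -1.0367e+5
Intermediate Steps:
b(L) = -4 (b(L) = -4 + 0 = -4)
E(I, h) = (I + h)/(7*(-3 + h)) (E(I, h) = ((I + h)/(h - 3))/7 = ((I + h)/(-3 + h))/7 = (I + h)/(7*(-3 + h)))
k(F) = -5/(42*F) (k(F) = (((4 + 1)/(7*(-3 + 1)))/F)/3 = (((⅐)*5/(-2))/F)/3 = (((⅐)*(-½)*5)/F)/3 = (-5/(14*F))/3 = -5/(42*F))
G(t) = 1507/168 (G(t) = 9 - (-5)/(42*(-4)) = 9 - (-5)*(-1)/(42*4) = 9 - 1*5/168 = 9 - 5/168 = 1507/168)
(G(K) - 374)*(417 + 7*(-19)) = (1507/168 - 374)*(417 + 7*(-19)) = -61325*(417 - 133)/168 = -61325/168*284 = -4354075/42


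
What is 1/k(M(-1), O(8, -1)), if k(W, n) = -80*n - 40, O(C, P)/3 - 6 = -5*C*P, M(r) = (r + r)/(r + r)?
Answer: -1/11080 ≈ -9.0253e-5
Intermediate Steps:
M(r) = 1 (M(r) = (2*r)/((2*r)) = (2*r)*(1/(2*r)) = 1)
O(C, P) = 18 - 15*C*P (O(C, P) = 18 + 3*(-5*C*P) = 18 - 15*C*P)
k(W, n) = -40 - 80*n
1/k(M(-1), O(8, -1)) = 1/(-40 - 80*(18 - 15*8*(-1))) = 1/(-40 - 80*(18 + 120)) = 1/(-40 - 80*138) = 1/(-40 - 11040) = 1/(-11080) = -1/11080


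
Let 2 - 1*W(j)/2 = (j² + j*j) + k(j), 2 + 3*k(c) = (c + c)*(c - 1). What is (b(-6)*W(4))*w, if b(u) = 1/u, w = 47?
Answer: 5264/9 ≈ 584.89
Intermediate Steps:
b(u) = 1/u
k(c) = -⅔ + 2*c*(-1 + c)/3 (k(c) = -⅔ + ((c + c)*(c - 1))/3 = -⅔ + ((2*c)*(-1 + c))/3 = -⅔ + (2*c*(-1 + c))/3 = -⅔ + 2*c*(-1 + c)/3)
W(j) = 16/3 - 16*j²/3 + 4*j/3 (W(j) = 4 - 2*((j² + j*j) + (-⅔ - 2*j/3 + 2*j²/3)) = 4 - 2*((j² + j²) + (-⅔ - 2*j/3 + 2*j²/3)) = 4 - 2*(2*j² + (-⅔ - 2*j/3 + 2*j²/3)) = 4 - 2*(-⅔ - 2*j/3 + 8*j²/3) = 4 + (4/3 - 16*j²/3 + 4*j/3) = 16/3 - 16*j²/3 + 4*j/3)
(b(-6)*W(4))*w = ((16/3 - 16/3*4² + (4/3)*4)/(-6))*47 = -(16/3 - 16/3*16 + 16/3)/6*47 = -(16/3 - 256/3 + 16/3)/6*47 = -⅙*(-224/3)*47 = (112/9)*47 = 5264/9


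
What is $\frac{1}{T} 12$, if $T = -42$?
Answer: $- \frac{2}{7} \approx -0.28571$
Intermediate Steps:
$\frac{1}{T} 12 = \frac{1}{-42} \cdot 12 = \left(- \frac{1}{42}\right) 12 = - \frac{2}{7}$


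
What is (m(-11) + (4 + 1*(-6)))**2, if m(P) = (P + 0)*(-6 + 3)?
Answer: 961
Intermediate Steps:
m(P) = -3*P (m(P) = P*(-3) = -3*P)
(m(-11) + (4 + 1*(-6)))**2 = (-3*(-11) + (4 + 1*(-6)))**2 = (33 + (4 - 6))**2 = (33 - 2)**2 = 31**2 = 961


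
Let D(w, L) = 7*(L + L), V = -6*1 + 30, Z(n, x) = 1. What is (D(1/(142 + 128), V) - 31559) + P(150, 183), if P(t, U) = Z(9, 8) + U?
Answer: -31039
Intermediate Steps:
P(t, U) = 1 + U
V = 24 (V = -6 + 30 = 24)
D(w, L) = 14*L (D(w, L) = 7*(2*L) = 14*L)
(D(1/(142 + 128), V) - 31559) + P(150, 183) = (14*24 - 31559) + (1 + 183) = (336 - 31559) + 184 = -31223 + 184 = -31039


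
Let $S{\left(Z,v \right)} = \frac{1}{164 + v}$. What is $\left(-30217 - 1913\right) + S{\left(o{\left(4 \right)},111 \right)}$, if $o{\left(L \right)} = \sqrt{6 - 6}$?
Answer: $- \frac{8835749}{275} \approx -32130.0$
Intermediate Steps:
$o{\left(L \right)} = 0$ ($o{\left(L \right)} = \sqrt{0} = 0$)
$\left(-30217 - 1913\right) + S{\left(o{\left(4 \right)},111 \right)} = \left(-30217 - 1913\right) + \frac{1}{164 + 111} = -32130 + \frac{1}{275} = - \frac{8835749}{275}$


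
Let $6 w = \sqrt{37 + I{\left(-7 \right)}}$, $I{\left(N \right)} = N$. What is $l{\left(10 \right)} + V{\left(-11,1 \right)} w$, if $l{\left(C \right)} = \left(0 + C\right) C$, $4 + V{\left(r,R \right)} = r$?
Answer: $100 - \frac{5 \sqrt{30}}{2} \approx 86.307$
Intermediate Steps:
$V{\left(r,R \right)} = -4 + r$
$l{\left(C \right)} = C^{2}$ ($l{\left(C \right)} = C C = C^{2}$)
$w = \frac{\sqrt{30}}{6}$ ($w = \frac{\sqrt{37 - 7}}{6} = \frac{\sqrt{30}}{6} \approx 0.91287$)
$l{\left(10 \right)} + V{\left(-11,1 \right)} w = 10^{2} + \left(-4 - 11\right) \frac{\sqrt{30}}{6} = 100 - 15 \frac{\sqrt{30}}{6} = 100 - \frac{5 \sqrt{30}}{2}$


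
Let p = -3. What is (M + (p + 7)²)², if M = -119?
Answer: 10609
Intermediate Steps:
(M + (p + 7)²)² = (-119 + (-3 + 7)²)² = (-119 + 4²)² = (-119 + 16)² = (-103)² = 10609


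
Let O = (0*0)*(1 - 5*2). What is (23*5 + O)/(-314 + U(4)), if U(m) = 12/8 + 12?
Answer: -230/601 ≈ -0.38270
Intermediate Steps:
U(m) = 27/2 (U(m) = 12*(1/8) + 12 = 3/2 + 12 = 27/2)
O = 0 (O = 0*(1 - 10) = 0*(-9) = 0)
(23*5 + O)/(-314 + U(4)) = (23*5 + 0)/(-314 + 27/2) = (115 + 0)/(-601/2) = 115*(-2/601) = -230/601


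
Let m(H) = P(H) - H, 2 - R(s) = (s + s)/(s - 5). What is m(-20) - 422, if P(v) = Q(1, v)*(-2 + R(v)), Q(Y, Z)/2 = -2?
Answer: -1978/5 ≈ -395.60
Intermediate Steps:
Q(Y, Z) = -4 (Q(Y, Z) = 2*(-2) = -4)
R(s) = 2 - 2*s/(-5 + s) (R(s) = 2 - (s + s)/(s - 5) = 2 - 2*s/(-5 + s))
P(v) = 8 + 40/(-5 + v) (P(v) = -4*(-2 - 10/(-5 + v)) = 8 + 40/(-5 + v))
m(H) = -H + 8*H/(-5 + H) (m(H) = 8*H/(-5 + H) - H = -H + 8*H/(-5 + H))
m(-20) - 422 = -20*(13 - 1*(-20))/(-5 - 20) - 422 = -20*(13 + 20)/(-25) - 422 = -20*(-1/25)*33 - 422 = 132/5 - 422 = -1978/5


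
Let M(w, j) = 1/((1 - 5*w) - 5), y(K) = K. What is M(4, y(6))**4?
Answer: 1/331776 ≈ 3.0141e-6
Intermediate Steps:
M(w, j) = 1/(-4 - 5*w)
M(4, y(6))**4 = (-1/(4 + 5*4))**4 = (-1/(4 + 20))**4 = (-1/24)**4 = 1/331776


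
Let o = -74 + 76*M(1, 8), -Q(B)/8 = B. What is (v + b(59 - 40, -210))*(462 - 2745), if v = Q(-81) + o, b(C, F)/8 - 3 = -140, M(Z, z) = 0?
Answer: 1191726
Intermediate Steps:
Q(B) = -8*B
b(C, F) = -1096 (b(C, F) = 24 + 8*(-140) = 24 - 1120 = -1096)
o = -74 (o = -74 + 76*0 = -74 + 0 = -74)
v = 574 (v = -8*(-81) - 74 = 648 - 74 = 574)
(v + b(59 - 40, -210))*(462 - 2745) = (574 - 1096)*(462 - 2745) = -522*(-2283) = 1191726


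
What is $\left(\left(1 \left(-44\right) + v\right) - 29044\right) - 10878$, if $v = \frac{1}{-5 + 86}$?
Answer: $- \frac{3237245}{81} \approx -39966.0$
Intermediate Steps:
$v = \frac{1}{81} \approx 0.012346$
$\left(\left(1 \left(-44\right) + v\right) - 29044\right) - 10878 = \left(\left(1 \left(-44\right) + \frac{1}{81}\right) - 29044\right) - 10878 = \left(\left(-44 + \frac{1}{81}\right) - 29044\right) - 10878 = \left(- \frac{3563}{81} - 29044\right) - 10878 = - \frac{2356127}{81} - 10878 = - \frac{3237245}{81}$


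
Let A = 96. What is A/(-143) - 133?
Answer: -19115/143 ≈ -133.67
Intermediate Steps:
A/(-143) - 133 = 96/(-143) - 133 = -1/143*96 - 133 = -96/143 - 133 = -19115/143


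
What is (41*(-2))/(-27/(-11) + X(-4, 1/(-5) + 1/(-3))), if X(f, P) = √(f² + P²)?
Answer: 5479650/279319 - 595320*√229/279319 ≈ -12.635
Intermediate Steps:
X(f, P) = √(P² + f²)
(41*(-2))/(-27/(-11) + X(-4, 1/(-5) + 1/(-3))) = (41*(-2))/(-27/(-11) + √((1/(-5) + 1/(-3))² + (-4)²)) = -82/(-27*(-1/11) + √((1*(-⅕) + 1*(-⅓))² + 16)) = -82/(27/11 + √((-⅕ - ⅓)² + 16)) = -82/(27/11 + √((-8/15)² + 16)) = -82/(27/11 + √(64/225 + 16)) = -82/(27/11 + √(3664/225)) = -82/(27/11 + 4*√229/15)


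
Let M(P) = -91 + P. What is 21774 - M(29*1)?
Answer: 21836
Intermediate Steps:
21774 - M(29*1) = 21774 - (-91 + 29*1) = 21774 - (-91 + 29) = 21774 - 1*(-62) = 21774 + 62 = 21836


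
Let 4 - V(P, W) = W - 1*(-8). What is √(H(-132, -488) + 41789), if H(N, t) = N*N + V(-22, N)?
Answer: √59341 ≈ 243.60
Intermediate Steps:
V(P, W) = -4 - W (V(P, W) = 4 - (W - 1*(-8)) = 4 - (W + 8) = 4 - (8 + W) = 4 + (-8 - W) = -4 - W)
H(N, t) = -4 + N² - N (H(N, t) = N*N + (-4 - N) = N² + (-4 - N) = -4 + N² - N)
√(H(-132, -488) + 41789) = √((-4 + (-132)² - 1*(-132)) + 41789) = √((-4 + 17424 + 132) + 41789) = √(17552 + 41789) = √59341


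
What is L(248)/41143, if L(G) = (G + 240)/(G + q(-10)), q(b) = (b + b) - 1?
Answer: 488/9339461 ≈ 5.2251e-5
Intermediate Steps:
q(b) = -1 + 2*b (q(b) = 2*b - 1 = -1 + 2*b)
L(G) = (240 + G)/(-21 + G) (L(G) = (G + 240)/(G + (-1 + 2*(-10))) = (240 + G)/(G + (-1 - 20)) = (240 + G)/(G - 21) = (240 + G)/(-21 + G))
L(248)/41143 = ((240 + 248)/(-21 + 248))/41143 = (488/227)*(1/41143) = 488/9339461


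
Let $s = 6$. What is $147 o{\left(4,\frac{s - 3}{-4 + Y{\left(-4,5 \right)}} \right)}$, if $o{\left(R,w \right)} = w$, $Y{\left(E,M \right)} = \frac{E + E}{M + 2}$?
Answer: $- \frac{343}{4} \approx -85.75$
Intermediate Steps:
$Y{\left(E,M \right)} = \frac{2 E}{2 + M}$
$147 o{\left(4,\frac{s - 3}{-4 + Y{\left(-4,5 \right)}} \right)} = 147 \frac{6 - 3}{-4 + 2 \left(-4\right) \frac{1}{2 + 5}} = 147 \frac{3}{-4 + 2 \left(-4\right) \frac{1}{7}} = 147 \frac{3}{-4 - \frac{8}{7}} = 147 \frac{3}{- \frac{36}{7}} = 147 \cdot 3 \left(- \frac{7}{36}\right) = 147 \left(- \frac{7}{12}\right) = - \frac{343}{4}$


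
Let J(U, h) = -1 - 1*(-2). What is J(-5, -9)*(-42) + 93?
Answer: 51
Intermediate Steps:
J(U, h) = 1 (J(U, h) = -1 + 2 = 1)
J(-5, -9)*(-42) + 93 = 1*(-42) + 93 = -42 + 93 = 51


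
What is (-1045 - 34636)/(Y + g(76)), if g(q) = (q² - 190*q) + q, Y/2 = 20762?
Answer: -35681/32936 ≈ -1.0833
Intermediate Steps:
Y = 41524 (Y = 2*20762 = 41524)
g(q) = q² - 189*q
(-1045 - 34636)/(Y + g(76)) = (-1045 - 34636)/(41524 + 76*(-189 + 76)) = -35681/(41524 + 76*(-113)) = -35681/(41524 - 8588) = -35681/32936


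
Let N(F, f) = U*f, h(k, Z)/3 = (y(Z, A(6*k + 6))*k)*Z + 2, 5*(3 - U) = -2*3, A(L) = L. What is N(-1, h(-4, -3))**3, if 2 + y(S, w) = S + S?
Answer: -207685037448/125 ≈ -1.6615e+9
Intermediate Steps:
y(S, w) = -2 + 2*S (y(S, w) = -2 + (S + S) = -2 + 2*S)
U = 21/5 (U = 3 - (-2)*3/5 = 3 - 1/5*(-6) = 3 + 6/5 = 21/5 ≈ 4.2000)
h(k, Z) = 6 + 3*Z*k*(-2 + 2*Z) (h(k, Z) = 3*(((-2 + 2*Z)*k)*Z + 2) = 3*((k*(-2 + 2*Z))*Z + 2) = 3*(Z*k*(-2 + 2*Z) + 2) = 3*(2 + Z*k*(-2 + 2*Z)) = 6 + 3*Z*k*(-2 + 2*Z))
N(F, f) = 21*f/5
N(-1, h(-4, -3))**3 = (21*(6 + 6*(-3)*(-4)*(-1 - 3))/5)**3 = (21*(6 + 6*(-3)*(-4)*(-4))/5)**3 = (21*(6 - 288)/5)**3 = ((21/5)*(-282))**3 = (-5922/5)**3 = -207685037448/125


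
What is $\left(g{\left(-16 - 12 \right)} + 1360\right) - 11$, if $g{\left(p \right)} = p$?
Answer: $1321$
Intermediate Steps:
$\left(g{\left(-16 - 12 \right)} + 1360\right) - 11 = \left(\left(-16 - 12\right) + 1360\right) - 11 = \left(-28 + 1360\right) - 11 = 1332 - 11 = 1321$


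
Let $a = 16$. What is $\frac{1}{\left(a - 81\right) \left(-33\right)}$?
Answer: $\frac{1}{2145} \approx 0.0004662$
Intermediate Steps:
$\frac{1}{\left(a - 81\right) \left(-33\right)} = \frac{1}{\left(16 - 81\right) \left(-33\right)} = \frac{1}{\left(-65\right) \left(-33\right)} = \frac{1}{2145}$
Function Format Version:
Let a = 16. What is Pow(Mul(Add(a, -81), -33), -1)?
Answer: Rational(1, 2145) ≈ 0.00046620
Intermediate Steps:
Pow(Mul(Add(a, -81), -33), -1) = Pow(Mul(Add(16, -81), -33), -1) = Pow(Mul(-65, -33), -1) = Pow(2145, -1) = Rational(1, 2145)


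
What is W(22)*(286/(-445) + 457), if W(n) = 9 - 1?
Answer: 1624632/445 ≈ 3650.9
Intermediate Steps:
W(n) = 8
W(22)*(286/(-445) + 457) = 8*(286/(-445) + 457) = 8*(286*(-1/445) + 457) = 8*(-286/445 + 457) = 8*(203079/445) = 1624632/445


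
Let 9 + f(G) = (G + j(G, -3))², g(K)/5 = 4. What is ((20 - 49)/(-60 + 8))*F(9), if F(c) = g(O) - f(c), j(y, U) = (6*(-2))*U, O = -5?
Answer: -14471/13 ≈ -1113.2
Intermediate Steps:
g(K) = 20 (g(K) = 5*4 = 20)
j(y, U) = -12*U
f(G) = -9 + (36 + G)² (f(G) = -9 + (G - 12*(-3))² = -9 + (G + 36)² = -9 + (36 + G)²)
F(c) = 29 - (36 + c)² (F(c) = 20 - (-9 + (36 + c)²) = 20 + (9 - (36 + c)²) = 29 - (36 + c)²)
((20 - 49)/(-60 + 8))*F(9) = ((20 - 49)/(-60 + 8))*(29 - (36 + 9)²) = (-29/(-52))*(29 - 1*45²) = (-29*(-1/52))*(29 - 1*2025) = 29*(29 - 2025)/52 = (29/52)*(-1996) = -14471/13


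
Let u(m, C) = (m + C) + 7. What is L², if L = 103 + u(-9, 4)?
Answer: 11025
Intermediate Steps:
u(m, C) = 7 + C + m (u(m, C) = (C + m) + 7 = 7 + C + m)
L = 105 (L = 103 + (7 + 4 - 9) = 103 + 2 = 105)
L² = 105² = 11025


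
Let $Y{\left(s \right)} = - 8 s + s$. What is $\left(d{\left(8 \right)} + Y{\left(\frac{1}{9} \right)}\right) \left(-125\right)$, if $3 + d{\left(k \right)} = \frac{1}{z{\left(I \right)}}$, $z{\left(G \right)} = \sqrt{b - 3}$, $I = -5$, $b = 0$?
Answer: $\frac{4250}{9} + \frac{125 i \sqrt{3}}{3} \approx 472.22 + 72.169 i$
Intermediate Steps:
$Y{\left(s \right)} = - 7 s$
$z{\left(G \right)} = i \sqrt{3}$ ($z{\left(G \right)} = \sqrt{0 - 3} = \sqrt{-3} = i \sqrt{3}$)
$d{\left(k \right)} = -3 - \frac{i \sqrt{3}}{3}$ ($d{\left(k \right)} = -3 + \frac{1}{i \sqrt{3}} = -3 - \frac{i \sqrt{3}}{3}$)
$\left(d{\left(8 \right)} + Y{\left(\frac{1}{9} \right)}\right) \left(-125\right) = \left(\left(-3 - \frac{i \sqrt{3}}{3}\right) - \frac{7}{9}\right) \left(-125\right) = \left(- \frac{34}{9} - \frac{i \sqrt{3}}{3}\right) \left(-125\right) = \frac{4250}{9} + \frac{125 i \sqrt{3}}{3}$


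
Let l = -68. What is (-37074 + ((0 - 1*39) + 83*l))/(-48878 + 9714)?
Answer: 42757/39164 ≈ 1.0917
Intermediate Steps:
(-37074 + ((0 - 1*39) + 83*l))/(-48878 + 9714) = (-37074 + ((0 - 1*39) + 83*(-68)))/(-48878 + 9714) = (-37074 + ((0 - 39) - 5644))/(-39164) = (-37074 + (-39 - 5644))*(-1/39164) = (-37074 - 5683)*(-1/39164) = -42757*(-1/39164) = 42757/39164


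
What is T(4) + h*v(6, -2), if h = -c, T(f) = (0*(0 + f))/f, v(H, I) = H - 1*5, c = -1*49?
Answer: 49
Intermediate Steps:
c = -49
v(H, I) = -5 + H (v(H, I) = H - 5 = -5 + H)
T(f) = 0 (T(f) = (0*f)/f = 0/f = 0)
h = 49 (h = -1*(-49) = 49)
T(4) + h*v(6, -2) = 0 + 49*(-5 + 6) = 0 + 49*1 = 0 + 49 = 49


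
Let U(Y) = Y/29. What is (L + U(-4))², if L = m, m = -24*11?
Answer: 58675600/841 ≈ 69769.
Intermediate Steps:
m = -264
U(Y) = Y/29 (U(Y) = Y*(1/29) = Y/29)
L = -264
(L + U(-4))² = (-264 + (1/29)*(-4))² = (-264 - 4/29)² = (-7660/29)² = 58675600/841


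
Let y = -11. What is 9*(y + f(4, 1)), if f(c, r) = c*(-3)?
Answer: -207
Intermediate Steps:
f(c, r) = -3*c
9*(y + f(4, 1)) = 9*(-11 - 3*4) = 9*(-11 - 12) = 9*(-23) = -207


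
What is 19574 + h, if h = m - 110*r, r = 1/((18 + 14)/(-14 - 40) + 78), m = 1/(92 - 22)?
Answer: 26031549/1330 ≈ 19573.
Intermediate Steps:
m = 1/70 ≈ 0.014286
r = 27/2090 (r = 1/(32/(-54) + 78) = 1/(32*(-1/54) + 78) = 1/(-16/27 + 78) = 1/(2090/27) = 27/2090 ≈ 0.012919)
h = -1871/1330 (h = 1/70 - 110*27/2090 = 1/70 - 27/19 = -1871/1330 ≈ -1.4068)
19574 + h = 19574 - 1871/1330 = 26031549/1330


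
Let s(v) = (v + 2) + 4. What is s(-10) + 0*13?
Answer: -4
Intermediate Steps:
s(v) = 6 + v (s(v) = (2 + v) + 4 = 6 + v)
s(-10) + 0*13 = (6 - 10) + 0*13 = -4 + 0 = -4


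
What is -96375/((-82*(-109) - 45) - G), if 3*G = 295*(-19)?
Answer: -289125/32284 ≈ -8.9557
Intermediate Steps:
G = -5605/3 (G = (295*(-19))/3 = (⅓)*(-5605) = -5605/3 ≈ -1868.3)
-96375/((-82*(-109) - 45) - G) = -96375/((-82*(-109) - 45) - 1*(-5605/3)) = -96375/((8938 - 45) + 5605/3) = -96375/(8893 + 5605/3) = -96375/32284/3 = -96375*3/32284 = -289125/32284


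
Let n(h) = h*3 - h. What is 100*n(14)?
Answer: 2800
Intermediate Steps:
n(h) = 2*h (n(h) = 3*h - h = 2*h)
100*n(14) = 100*(2*14) = 100*28 = 2800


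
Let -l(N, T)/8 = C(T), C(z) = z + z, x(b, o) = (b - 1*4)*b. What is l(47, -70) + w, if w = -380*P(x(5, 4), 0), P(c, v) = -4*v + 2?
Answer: 360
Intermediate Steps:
x(b, o) = b*(-4 + b) (x(b, o) = (b - 4)*b = (-4 + b)*b = b*(-4 + b))
C(z) = 2*z
l(N, T) = -16*T
P(c, v) = 2 - 4*v
w = -760 (w = -380*(2 - 4*0) = -380*(2 + 0) = -380*2 = -760)
l(47, -70) + w = -16*(-70) - 760 = 1120 - 760 = 360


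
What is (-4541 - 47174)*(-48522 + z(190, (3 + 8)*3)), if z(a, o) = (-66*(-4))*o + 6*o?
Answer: 2048534580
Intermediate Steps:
z(a, o) = 270*o (z(a, o) = 264*o + 6*o = 270*o)
(-4541 - 47174)*(-48522 + z(190, (3 + 8)*3)) = (-4541 - 47174)*(-48522 + 270*((3 + 8)*3)) = -51715*(-48522 + 270*(11*3)) = -51715*(-48522 + 270*33) = -51715*(-48522 + 8910) = -51715*(-39612) = 2048534580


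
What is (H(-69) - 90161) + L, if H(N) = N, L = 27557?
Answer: -62673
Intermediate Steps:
(H(-69) - 90161) + L = (-69 - 90161) + 27557 = -90230 + 27557 = -62673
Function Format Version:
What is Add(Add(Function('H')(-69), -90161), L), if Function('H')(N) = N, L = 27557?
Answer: -62673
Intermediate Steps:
Add(Add(Function('H')(-69), -90161), L) = Add(Add(-69, -90161), 27557) = Add(-90230, 27557) = -62673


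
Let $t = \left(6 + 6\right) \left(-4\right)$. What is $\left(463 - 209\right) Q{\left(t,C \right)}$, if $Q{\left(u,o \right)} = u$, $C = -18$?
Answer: $-12192$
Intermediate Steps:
$t = -48$ ($t = 12 \left(-4\right) = -48$)
$\left(463 - 209\right) Q{\left(t,C \right)} = \left(463 - 209\right) \left(-48\right) = 254 \left(-48\right) = -12192$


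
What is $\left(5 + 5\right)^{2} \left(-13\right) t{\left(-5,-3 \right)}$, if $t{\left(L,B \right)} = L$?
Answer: $6500$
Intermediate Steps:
$\left(5 + 5\right)^{2} \left(-13\right) t{\left(-5,-3 \right)} = \left(5 + 5\right)^{2} \left(-13\right) \left(-5\right) = 10^{2} \left(-13\right) \left(-5\right) = 100 \left(-13\right) \left(-5\right) = \left(-1300\right) \left(-5\right) = 6500$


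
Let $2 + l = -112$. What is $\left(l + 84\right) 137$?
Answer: $-4110$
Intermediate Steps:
$l = -114$ ($l = -2 - 112 = -114$)
$\left(l + 84\right) 137 = \left(-114 + 84\right) 137 = \left(-30\right) 137 = -4110$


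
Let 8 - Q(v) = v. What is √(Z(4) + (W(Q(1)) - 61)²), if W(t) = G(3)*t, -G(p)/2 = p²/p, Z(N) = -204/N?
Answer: √10558 ≈ 102.75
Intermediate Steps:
G(p) = -2*p (G(p) = -2*p²/p = -2*p)
Q(v) = 8 - v
W(t) = -6*t (W(t) = (-2*3)*t = -6*t)
√(Z(4) + (W(Q(1)) - 61)²) = √(-204/4 + (-6*(8 - 1*1) - 61)²) = √(-204*¼ + (-6*(8 - 1) - 61)²) = √(-51 + (-6*7 - 61)²) = √(-51 + (-42 - 61)²) = √(-51 + (-103)²) = √(-51 + 10609) = √10558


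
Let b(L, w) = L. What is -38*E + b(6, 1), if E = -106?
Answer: 4034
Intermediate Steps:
-38*E + b(6, 1) = -38*(-106) + 6 = 4028 + 6 = 4034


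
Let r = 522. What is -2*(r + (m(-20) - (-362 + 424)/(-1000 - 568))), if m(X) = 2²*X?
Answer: -346559/392 ≈ -884.08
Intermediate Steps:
m(X) = 4*X
-2*(r + (m(-20) - (-362 + 424)/(-1000 - 568))) = -2*(522 + (4*(-20) - (-362 + 424)/(-1000 - 568))) = -2*(522 + (-80 - 62/(-1568))) = -2*(522 + (-80 - 62*(-1)/1568)) = -2*(522 + (-80 - 1*(-31/784))) = -2*(522 + (-80 + 31/784)) = -2*(522 - 62689/784) = -2*346559/784 = -346559/392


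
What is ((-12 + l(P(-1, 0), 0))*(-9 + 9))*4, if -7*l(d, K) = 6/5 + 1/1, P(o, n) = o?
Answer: 0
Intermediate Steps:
l(d, K) = -11/35 (l(d, K) = -(6/5 + 1/1)/7 = -(6*(⅕) + 1*1)/7 = -(6/5 + 1)/7 = -⅐*11/5 = -11/35)
((-12 + l(P(-1, 0), 0))*(-9 + 9))*4 = ((-12 - 11/35)*(-9 + 9))*4 = -431/35*0*4 = 0*4 = 0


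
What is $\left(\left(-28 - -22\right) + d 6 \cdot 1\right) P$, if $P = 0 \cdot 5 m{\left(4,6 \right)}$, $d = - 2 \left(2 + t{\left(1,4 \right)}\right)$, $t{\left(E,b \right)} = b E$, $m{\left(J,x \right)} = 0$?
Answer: $0$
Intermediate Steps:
$t{\left(E,b \right)} = E b$
$d = -12$ ($d = - 2 \left(2 + 1 \cdot 4\right) = - 2 \left(2 + 4\right) = \left(-2\right) 6 = -12$)
$P = 0$ ($P = 0 \cdot 5 \cdot 0 = 0 \cdot 0 = 0$)
$\left(\left(-28 - -22\right) + d 6 \cdot 1\right) P = \left(\left(-28 - -22\right) + \left(-12\right) 6 \cdot 1\right) 0 = \left(\left(-28 + 22\right) - 72\right) 0 = \left(-6 - 72\right) 0 = \left(-78\right) 0 = 0$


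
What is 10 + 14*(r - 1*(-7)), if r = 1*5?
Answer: 178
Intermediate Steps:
r = 5
10 + 14*(r - 1*(-7)) = 10 + 14*(5 - 1*(-7)) = 10 + 14*(5 + 7) = 10 + 14*12 = 10 + 168 = 178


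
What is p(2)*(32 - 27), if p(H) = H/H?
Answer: 5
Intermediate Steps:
p(H) = 1
p(2)*(32 - 27) = 1*(32 - 27) = 1*5 = 5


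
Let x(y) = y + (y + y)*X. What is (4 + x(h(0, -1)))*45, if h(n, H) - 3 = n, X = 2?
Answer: 855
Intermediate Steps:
h(n, H) = 3 + n
x(y) = 5*y (x(y) = y + (y + y)*2 = y + (2*y)*2 = y + 4*y = 5*y)
(4 + x(h(0, -1)))*45 = (4 + 5*(3 + 0))*45 = (4 + 5*3)*45 = (4 + 15)*45 = 19*45 = 855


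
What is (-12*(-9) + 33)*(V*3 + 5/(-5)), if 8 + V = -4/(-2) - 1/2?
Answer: -5781/2 ≈ -2890.5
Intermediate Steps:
V = -13/2 (V = -8 + (-4/(-2) - 1/2) = -8 + (-4*(-1/2) - 1*1/2) = -8 + (2 - 1/2) = -8 + 3/2 = -13/2 ≈ -6.5000)
(-12*(-9) + 33)*(V*3 + 5/(-5)) = (-12*(-9) + 33)*(-13/2*3 + 5/(-5)) = (108 + 33)*(-39/2 + 5*(-1/5)) = 141*(-39/2 - 1) = 141*(-41/2) = -5781/2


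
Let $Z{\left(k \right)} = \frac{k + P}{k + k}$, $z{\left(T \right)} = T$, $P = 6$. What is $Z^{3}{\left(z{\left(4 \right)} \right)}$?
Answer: $\frac{125}{64} \approx 1.9531$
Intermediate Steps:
$Z{\left(k \right)} = \frac{6 + k}{2 k}$ ($Z{\left(k \right)} = \frac{k + 6}{k + k} = \frac{6 + k}{2 k}$)
$Z^{3}{\left(z{\left(4 \right)} \right)} = \left(\frac{6 + 4}{2 \cdot 4}\right)^{3} = \left(\frac{1}{2} \cdot \frac{1}{4} \cdot 10\right)^{3} = \left(\frac{5}{4}\right)^{3} = \frac{125}{64}$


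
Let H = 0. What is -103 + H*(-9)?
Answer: -103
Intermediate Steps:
-103 + H*(-9) = -103 + 0*(-9) = -103 + 0 = -103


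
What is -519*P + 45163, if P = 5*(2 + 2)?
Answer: 34783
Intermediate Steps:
P = 20 (P = 5*4 = 20)
-519*P + 45163 = -519*20 + 45163 = -10380 + 45163 = 34783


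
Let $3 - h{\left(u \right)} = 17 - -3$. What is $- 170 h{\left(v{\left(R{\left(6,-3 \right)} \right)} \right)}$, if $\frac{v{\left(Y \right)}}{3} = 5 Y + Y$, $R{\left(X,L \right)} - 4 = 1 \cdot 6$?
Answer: $2890$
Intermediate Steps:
$R{\left(X,L \right)} = 10$ ($R{\left(X,L \right)} = 4 + 1 \cdot 6 = 4 + 6 = 10$)
$v{\left(Y \right)} = 18 Y$ ($v{\left(Y \right)} = 3 \left(5 Y + Y\right) = 3 \cdot 6 Y = 18 Y$)
$h{\left(u \right)} = -17$ ($h{\left(u \right)} = 3 - \left(17 - -3\right) = 3 - \left(17 + 3\right) = 3 - 20 = -17$)
$- 170 h{\left(v{\left(R{\left(6,-3 \right)} \right)} \right)} = \left(-170\right) \left(-17\right) = 2890$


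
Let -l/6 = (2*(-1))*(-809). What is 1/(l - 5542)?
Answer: -1/15250 ≈ -6.5574e-5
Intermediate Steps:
l = -9708 (l = -6*2*(-1)*(-809) = -(-12)*(-809) = -6*1618 = -9708)
1/(l - 5542) = 1/(-9708 - 5542) = 1/(-15250) = -1/15250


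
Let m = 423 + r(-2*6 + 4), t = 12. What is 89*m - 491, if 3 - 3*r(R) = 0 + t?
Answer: 36889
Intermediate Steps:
r(R) = -3 (r(R) = 1 - (0 + 12)/3 = 1 - ⅓*12 = 1 - 4 = -3)
m = 420 (m = 423 - 3 = 420)
89*m - 491 = 89*420 - 491 = 37380 - 491 = 36889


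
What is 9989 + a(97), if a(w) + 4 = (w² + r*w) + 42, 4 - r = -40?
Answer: 23704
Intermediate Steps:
r = 44 (r = 4 - 1*(-40) = 4 + 40 = 44)
a(w) = 38 + w² + 44*w (a(w) = -4 + ((w² + 44*w) + 42) = -4 + (42 + w² + 44*w) = 38 + w² + 44*w)
9989 + a(97) = 9989 + (38 + 97² + 44*97) = 9989 + (38 + 9409 + 4268) = 9989 + 13715 = 23704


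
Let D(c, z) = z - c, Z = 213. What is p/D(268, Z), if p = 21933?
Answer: -21933/55 ≈ -398.78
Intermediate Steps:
p/D(268, Z) = 21933/(213 - 1*268) = 21933/(213 - 268) = 21933/(-55) = 21933*(-1/55) = -21933/55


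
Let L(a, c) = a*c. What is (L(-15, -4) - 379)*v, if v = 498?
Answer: -158862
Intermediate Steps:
(L(-15, -4) - 379)*v = (-15*(-4) - 379)*498 = (60 - 379)*498 = -319*498 = -158862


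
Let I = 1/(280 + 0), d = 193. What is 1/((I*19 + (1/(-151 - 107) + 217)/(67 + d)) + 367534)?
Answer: 234780/86289844399 ≈ 2.7208e-6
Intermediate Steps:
I = 1/280 ≈ 0.0035714
1/((I*19 + (1/(-151 - 107) + 217)/(67 + d)) + 367534) = 1/(((1/280)*19 + (1/(-151 - 107) + 217)/(67 + 193)) + 367534) = 1/((19/280 + (1/(-258) + 217)/260) + 367534) = 1/((19/280 + (-1/258 + 217)*(1/260)) + 367534) = 1/((19/280 + (55985/258)*(1/260)) + 367534) = 1/((19/280 + 11197/13416) + 367534) = 1/(211879/234780 + 367534) = 1/(86289844399/234780) = 234780/86289844399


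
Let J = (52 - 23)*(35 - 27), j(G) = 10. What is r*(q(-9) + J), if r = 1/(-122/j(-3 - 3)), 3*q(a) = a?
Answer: -1145/61 ≈ -18.770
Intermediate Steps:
q(a) = a/3
J = 232 (J = 29*8 = 232)
r = -5/61 (r = 1/(-122/10) = 1/(-122*⅒) = 1/(-61/5) = -5/61 ≈ -0.081967)
r*(q(-9) + J) = -5*((⅓)*(-9) + 232)/61 = -5*(-3 + 232)/61 = -5/61*229 = -1145/61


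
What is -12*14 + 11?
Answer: -157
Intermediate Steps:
-12*14 + 11 = -168 + 11 = -157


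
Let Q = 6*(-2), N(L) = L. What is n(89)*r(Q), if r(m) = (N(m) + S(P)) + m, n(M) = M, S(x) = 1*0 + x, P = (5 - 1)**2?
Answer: -712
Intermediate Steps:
P = 16 (P = 4**2 = 16)
S(x) = x (S(x) = 0 + x = x)
Q = -12
r(m) = 16 + 2*m (r(m) = (m + 16) + m = (16 + m) + m = 16 + 2*m)
n(89)*r(Q) = 89*(16 + 2*(-12)) = 89*(16 - 24) = 89*(-8) = -712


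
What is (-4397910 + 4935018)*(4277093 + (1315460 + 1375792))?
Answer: 3742753846260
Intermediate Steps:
(-4397910 + 4935018)*(4277093 + (1315460 + 1375792)) = 537108*(4277093 + 2691252) = 537108*6968345 = 3742753846260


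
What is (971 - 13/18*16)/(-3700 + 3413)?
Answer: -8635/2583 ≈ -3.3430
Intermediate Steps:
(971 - 13/18*16)/(-3700 + 3413) = (971 - 13*1/18*16)/(-287) = (971 - 13/18*16)*(-1/287) = (971 - 104/9)*(-1/287) = (8635/9)*(-1/287) = -8635/2583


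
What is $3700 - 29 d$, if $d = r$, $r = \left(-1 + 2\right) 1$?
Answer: $3671$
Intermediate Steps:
$r = 1$ ($r = 1 \cdot 1 = 1$)
$d = 1$
$3700 - 29 d = 3700 - 29 \cdot 1 = 3700 - 29 = 3671$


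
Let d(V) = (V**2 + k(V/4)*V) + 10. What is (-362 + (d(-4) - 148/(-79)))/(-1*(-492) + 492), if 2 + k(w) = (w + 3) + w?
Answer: -3260/9717 ≈ -0.33549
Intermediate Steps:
k(w) = 1 + 2*w (k(w) = -2 + ((w + 3) + w) = -2 + ((3 + w) + w) = -2 + (3 + 2*w) = 1 + 2*w)
d(V) = 10 + V**2 + V*(1 + V/2) (d(V) = (V**2 + (1 + 2*(V/4))*V) + 10 = (V**2 + (1 + V/2)*V) + 10 = (V**2 + V*(1 + V/2)) + 10 = 10 + V**2 + V*(1 + V/2))
(-362 + (d(-4) - 148/(-79)))/(-1*(-492) + 492) = (-362 + ((10 - 4 + (3/2)*(-4)**2) - 148/(-79)))/(-1*(-492) + 492) = (-362 + ((10 - 4 + (3/2)*16) - 148*(-1/79)))/(492 + 492) = (-362 + ((10 - 4 + 24) + 148/79))/984 = (-362 + (30 + 148/79))*(1/984) = (-362 + 2518/79)*(1/984) = -26080/79*1/984 = -3260/9717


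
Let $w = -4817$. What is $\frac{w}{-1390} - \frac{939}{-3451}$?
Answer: $\frac{17928677}{4796890} \approx 3.7376$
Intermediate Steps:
$\frac{w}{-1390} - \frac{939}{-3451} = - \frac{4817}{-1390} - \frac{939}{-3451} = \left(-4817\right) \left(- \frac{1}{1390}\right) - - \frac{939}{3451} = \frac{4817}{1390} + \frac{939}{3451} = \frac{17928677}{4796890}$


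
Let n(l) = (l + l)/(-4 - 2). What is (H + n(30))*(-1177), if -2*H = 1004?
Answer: 602624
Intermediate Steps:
H = -502 (H = -½*1004 = -502)
n(l) = -l/3 (n(l) = (2*l)/(-6) = (2*l)*(-⅙) = -l/3)
(H + n(30))*(-1177) = (-502 - ⅓*30)*(-1177) = (-502 - 10)*(-1177) = -512*(-1177) = 602624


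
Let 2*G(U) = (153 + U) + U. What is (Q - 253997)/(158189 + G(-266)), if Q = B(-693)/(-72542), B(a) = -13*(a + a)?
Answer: -18425468392/11461599729 ≈ -1.6076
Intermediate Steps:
B(a) = -26*a
Q = -9009/36271 (Q = -26*(-693)/(-72542) = 18018*(-1/72542) = -9009/36271 ≈ -0.24838)
G(U) = 153/2 + U (G(U) = ((153 + U) + U)/2 = (153 + 2*U)/2 = 153/2 + U)
(Q - 253997)/(158189 + G(-266)) = (-9009/36271 - 253997)/(158189 + (153/2 - 266)) = -9212734196/(36271*(158189 - 379/2)) = -9212734196/(36271*315999/2) = -9212734196/36271*2/315999 = -18425468392/11461599729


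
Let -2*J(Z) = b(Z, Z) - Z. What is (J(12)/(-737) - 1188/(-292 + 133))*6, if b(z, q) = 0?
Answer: 1749204/39061 ≈ 44.781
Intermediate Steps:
J(Z) = Z/2 (J(Z) = -(0 - Z)/2 = -(-1)*Z/2 = Z/2)
(J(12)/(-737) - 1188/(-292 + 133))*6 = (((½)*12)/(-737) - 1188/(-292 + 133))*6 = (6*(-1/737) - 1188/(-159))*6 = (-6/737 - 1188*(-1/159))*6 = (-6/737 + 396/53)*6 = (291534/39061)*6 = 1749204/39061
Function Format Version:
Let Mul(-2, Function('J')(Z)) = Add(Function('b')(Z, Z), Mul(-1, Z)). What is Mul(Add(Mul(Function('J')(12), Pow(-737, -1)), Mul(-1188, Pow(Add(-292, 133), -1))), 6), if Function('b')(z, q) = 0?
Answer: Rational(1749204, 39061) ≈ 44.781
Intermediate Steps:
Function('J')(Z) = Mul(Rational(1, 2), Z) (Function('J')(Z) = Mul(Rational(-1, 2), Add(0, Mul(-1, Z))) = Mul(Rational(-1, 2), Mul(-1, Z)) = Mul(Rational(1, 2), Z))
Mul(Add(Mul(Function('J')(12), Pow(-737, -1)), Mul(-1188, Pow(Add(-292, 133), -1))), 6) = Mul(Add(Mul(Mul(Rational(1, 2), 12), Pow(-737, -1)), Mul(-1188, Pow(Add(-292, 133), -1))), 6) = Mul(Add(Mul(6, Rational(-1, 737)), Mul(-1188, Pow(-159, -1))), 6) = Mul(Add(Rational(-6, 737), Mul(-1188, Rational(-1, 159))), 6) = Mul(Add(Rational(-6, 737), Rational(396, 53)), 6) = Mul(Rational(291534, 39061), 6) = Rational(1749204, 39061)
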